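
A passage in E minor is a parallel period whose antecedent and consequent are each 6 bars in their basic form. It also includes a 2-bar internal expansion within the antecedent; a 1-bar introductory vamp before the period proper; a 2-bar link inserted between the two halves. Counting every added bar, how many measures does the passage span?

Basic parallel period: 6 + 6 = 12 bars.
12 (basic form) + 2 (internal expansion) + 1 (introduction) + 2 (link) = 17.

17 measures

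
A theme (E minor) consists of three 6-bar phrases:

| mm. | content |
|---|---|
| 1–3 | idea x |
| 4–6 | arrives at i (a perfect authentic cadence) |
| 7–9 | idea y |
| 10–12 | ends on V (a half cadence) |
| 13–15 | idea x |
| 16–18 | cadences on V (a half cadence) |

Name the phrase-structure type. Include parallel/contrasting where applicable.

phrase group

The final phrase closes with a half cadence, which is not stronger than the preceding half cadence; the 3 phrases lack an overall antecedent–consequent design and so form a phrase group.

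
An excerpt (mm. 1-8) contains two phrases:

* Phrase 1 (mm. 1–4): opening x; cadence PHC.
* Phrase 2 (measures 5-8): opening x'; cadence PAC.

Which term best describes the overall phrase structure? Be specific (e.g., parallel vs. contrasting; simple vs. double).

Phrase 1 ends with a Phrygian half cadence (weaker) and phrase 2 with a perfect authentic cadence (stronger): antecedent + consequent = a period.
The two phrases open with the same material (x / x'), so the period is parallel.

parallel period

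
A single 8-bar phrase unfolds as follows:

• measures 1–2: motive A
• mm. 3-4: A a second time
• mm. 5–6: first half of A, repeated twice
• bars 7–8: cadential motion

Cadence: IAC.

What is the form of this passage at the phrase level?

Basic idea (mm. 1–2) + its repetition (bars 3–4) form the presentation; fragmentation and cadence (measures 5-8) form the continuation — the 8-bar whole is a sentence.

sentence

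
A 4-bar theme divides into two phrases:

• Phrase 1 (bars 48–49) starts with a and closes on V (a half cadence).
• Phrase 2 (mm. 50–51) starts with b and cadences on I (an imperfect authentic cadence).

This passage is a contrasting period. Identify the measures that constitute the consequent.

The antecedent is the phrase ending with the weaker cadence (half cadence, phrase 1) and the consequent the one ending more conclusively (imperfect authentic cadence, phrase 2); the consequent is mm. 50-51.

measures 50–51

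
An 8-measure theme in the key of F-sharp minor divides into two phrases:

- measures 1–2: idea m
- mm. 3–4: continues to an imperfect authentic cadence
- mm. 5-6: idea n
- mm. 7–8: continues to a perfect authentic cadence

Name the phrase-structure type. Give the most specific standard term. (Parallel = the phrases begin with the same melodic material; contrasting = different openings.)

Phrase 1 ends with an imperfect authentic cadence (weaker) and phrase 2 with a perfect authentic cadence (stronger): antecedent + consequent = a period.
The two phrases open with different material (m / n), so the period is contrasting.

contrasting period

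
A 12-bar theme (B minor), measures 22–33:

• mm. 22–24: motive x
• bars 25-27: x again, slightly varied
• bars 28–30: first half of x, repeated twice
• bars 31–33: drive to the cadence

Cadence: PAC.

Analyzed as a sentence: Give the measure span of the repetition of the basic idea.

The presentation of a sentence is the basic idea (mm. 22–24) plus its repetition (mm. 25-27); the repetition of the basic idea is therefore mm. 25–27.

measures 25–27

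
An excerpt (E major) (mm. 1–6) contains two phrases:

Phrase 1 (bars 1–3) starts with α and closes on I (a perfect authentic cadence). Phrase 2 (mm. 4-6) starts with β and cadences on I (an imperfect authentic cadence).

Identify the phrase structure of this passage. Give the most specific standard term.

The second phrase closes with an imperfect authentic cadence, which is not stronger than the first phrase's perfect authentic cadence; without a weak→strong cadential pair there is no antecedent–consequent relationship, so this is a phrase group rather than a period.

phrase group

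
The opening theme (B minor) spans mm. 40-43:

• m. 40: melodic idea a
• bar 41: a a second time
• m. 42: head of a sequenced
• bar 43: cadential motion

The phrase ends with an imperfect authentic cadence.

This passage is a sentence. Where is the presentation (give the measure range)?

measures 40–41

The presentation of a sentence is the basic idea (m. 40) plus its repetition (bar 41); the presentation is therefore mm. 40–41.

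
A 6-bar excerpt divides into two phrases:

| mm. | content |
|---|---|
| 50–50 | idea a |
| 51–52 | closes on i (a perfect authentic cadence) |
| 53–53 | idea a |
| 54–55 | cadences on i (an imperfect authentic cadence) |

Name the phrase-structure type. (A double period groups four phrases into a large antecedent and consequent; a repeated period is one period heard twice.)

phrase group

The second phrase closes with an imperfect authentic cadence, which is not stronger than the first phrase's perfect authentic cadence; without a weak→strong cadential pair there is no antecedent–consequent relationship, so this is a phrase group rather than a period.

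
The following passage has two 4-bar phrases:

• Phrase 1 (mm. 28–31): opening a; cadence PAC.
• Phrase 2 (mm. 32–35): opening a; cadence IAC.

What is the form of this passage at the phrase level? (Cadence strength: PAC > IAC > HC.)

phrase group

The second phrase closes with an imperfect authentic cadence, which is not stronger than the first phrase's perfect authentic cadence; without a weak→strong cadential pair there is no antecedent–consequent relationship, so this is a phrase group rather than a period.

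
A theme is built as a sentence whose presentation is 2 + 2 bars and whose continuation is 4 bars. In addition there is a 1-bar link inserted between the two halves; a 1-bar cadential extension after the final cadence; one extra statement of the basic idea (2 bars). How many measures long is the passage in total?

12 measures

Basic sentence: 2 + 2 + 4 = 8 bars.
8 (basic form) + 1 (link) + 1 (cadential extension) + 2 (extra statement) = 12.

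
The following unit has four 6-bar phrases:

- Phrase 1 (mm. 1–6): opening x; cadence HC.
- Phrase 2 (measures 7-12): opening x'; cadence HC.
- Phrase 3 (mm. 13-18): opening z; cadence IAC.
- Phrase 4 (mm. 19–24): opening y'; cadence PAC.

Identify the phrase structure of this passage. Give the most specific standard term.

Four phrases in two halves: the first half (mm. 1–12) ends with a half cadence, the second (bars 13–24) with a perfect authentic cadence — a large antecedent–consequent pair, i.e. a double period.
Phrase 3 begins with different material from phrase 1, making it contrasting.

contrasting double period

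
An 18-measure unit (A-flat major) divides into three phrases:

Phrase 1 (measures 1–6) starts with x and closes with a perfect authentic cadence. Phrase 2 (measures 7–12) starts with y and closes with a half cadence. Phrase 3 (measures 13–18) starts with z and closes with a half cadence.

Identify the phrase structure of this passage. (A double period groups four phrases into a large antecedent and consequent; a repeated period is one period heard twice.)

phrase group

The final phrase closes with a half cadence, which is not stronger than the preceding half cadence; the 3 phrases lack an overall antecedent–consequent design and so form a phrase group.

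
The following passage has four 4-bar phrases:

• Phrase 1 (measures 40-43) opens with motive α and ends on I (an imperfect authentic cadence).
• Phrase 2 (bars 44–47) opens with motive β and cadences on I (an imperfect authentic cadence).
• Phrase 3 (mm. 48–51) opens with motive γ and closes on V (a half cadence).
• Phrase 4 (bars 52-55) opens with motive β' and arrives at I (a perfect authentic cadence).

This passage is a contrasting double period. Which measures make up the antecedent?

In a double period the four phrases pair into a large antecedent (phrases 1–2, ending imperfect authentic cadence) and a large consequent (phrases 3–4, ending perfect authentic cadence). The antecedent spans bars 40-47.

measures 40–47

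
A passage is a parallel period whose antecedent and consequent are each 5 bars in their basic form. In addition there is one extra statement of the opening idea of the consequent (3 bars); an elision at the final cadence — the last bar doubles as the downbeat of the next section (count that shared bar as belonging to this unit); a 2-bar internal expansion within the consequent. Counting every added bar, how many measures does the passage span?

Basic parallel period: 5 + 5 = 10 bars.
10 (basic form) + 3 (extra statement) + 2 (internal expansion) = 15.
The elision shares a bar with the next section but does not change this unit's count.

15 measures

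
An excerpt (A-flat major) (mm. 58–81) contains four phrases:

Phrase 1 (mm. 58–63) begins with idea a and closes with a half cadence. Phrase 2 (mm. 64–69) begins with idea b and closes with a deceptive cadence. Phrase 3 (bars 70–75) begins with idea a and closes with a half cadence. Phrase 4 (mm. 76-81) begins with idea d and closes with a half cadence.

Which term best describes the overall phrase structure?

Phrase 4 ends with a half cadence, no stronger than phrase 2's deceptive cadence, so the four phrases do not form a double period; nor do phrases 3–4 duplicate 1–2, so it is not a repeated period. With no phrase reaching a conclusive cadence, the passage is a phrase group.

phrase group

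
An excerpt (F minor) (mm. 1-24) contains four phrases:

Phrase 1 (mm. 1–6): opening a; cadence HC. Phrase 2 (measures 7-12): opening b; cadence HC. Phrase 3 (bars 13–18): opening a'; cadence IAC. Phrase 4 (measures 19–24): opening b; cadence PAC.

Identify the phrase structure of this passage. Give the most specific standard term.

parallel double period

Four phrases in two halves: the first half (bars 1–12) ends with a half cadence, the second (mm. 13-24) with a perfect authentic cadence — a large antecedent–consequent pair, i.e. a double period.
Phrase 3 begins with the same material as phrase 1, making it parallel.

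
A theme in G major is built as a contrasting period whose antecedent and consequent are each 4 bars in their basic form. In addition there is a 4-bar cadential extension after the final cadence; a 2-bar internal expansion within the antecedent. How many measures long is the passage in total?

Basic contrasting period: 4 + 4 = 8 bars.
8 (basic form) + 4 (cadential extension) + 2 (internal expansion) = 14.

14 measures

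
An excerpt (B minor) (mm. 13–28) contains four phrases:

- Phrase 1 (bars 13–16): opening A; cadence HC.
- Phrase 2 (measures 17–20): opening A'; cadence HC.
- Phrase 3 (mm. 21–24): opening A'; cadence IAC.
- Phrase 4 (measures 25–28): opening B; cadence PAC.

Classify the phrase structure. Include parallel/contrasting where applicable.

parallel double period

Four phrases in two halves: the first half (mm. 13–20) ends with a half cadence, the second (measures 21–28) with a perfect authentic cadence — a large antecedent–consequent pair, i.e. a double period.
Phrase 3 begins with the same material as phrase 1, making it parallel.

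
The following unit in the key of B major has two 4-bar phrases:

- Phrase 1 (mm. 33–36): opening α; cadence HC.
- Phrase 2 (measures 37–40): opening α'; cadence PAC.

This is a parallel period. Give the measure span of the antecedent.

The phrase ending with the weaker cadence (half cadence) is the antecedent; the one ending more conclusively (perfect authentic cadence) is the consequent. The antecedent is measures 33–36.

measures 33–36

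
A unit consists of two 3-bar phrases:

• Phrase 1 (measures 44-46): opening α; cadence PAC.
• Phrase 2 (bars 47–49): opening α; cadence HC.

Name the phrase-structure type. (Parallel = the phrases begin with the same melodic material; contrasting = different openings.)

phrase group

The second phrase closes with a half cadence, which is not stronger than the first phrase's perfect authentic cadence; without a weak→strong cadential pair there is no antecedent–consequent relationship, so this is a phrase group rather than a period.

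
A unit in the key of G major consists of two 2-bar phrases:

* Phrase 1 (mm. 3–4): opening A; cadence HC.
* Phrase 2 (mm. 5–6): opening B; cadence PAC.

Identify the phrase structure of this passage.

contrasting period

Phrase 1 ends with a half cadence (weaker) and phrase 2 with a perfect authentic cadence (stronger): antecedent + consequent = a period.
The two phrases open with different material (A / B), so the period is contrasting.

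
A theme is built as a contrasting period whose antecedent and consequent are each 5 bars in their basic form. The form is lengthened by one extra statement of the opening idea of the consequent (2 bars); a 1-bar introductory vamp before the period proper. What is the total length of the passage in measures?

13 measures

Basic contrasting period: 5 + 5 = 10 bars.
10 (basic form) + 2 (extra statement) + 1 (introduction) = 13.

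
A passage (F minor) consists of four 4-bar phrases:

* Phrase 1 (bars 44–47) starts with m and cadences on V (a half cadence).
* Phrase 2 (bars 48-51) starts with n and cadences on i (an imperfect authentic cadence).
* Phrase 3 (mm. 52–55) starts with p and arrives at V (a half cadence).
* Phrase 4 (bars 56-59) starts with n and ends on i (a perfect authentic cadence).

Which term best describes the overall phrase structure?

contrasting double period

Four phrases in two halves: the first half (mm. 44-51) ends with an imperfect authentic cadence, the second (bars 52–59) with a perfect authentic cadence — a large antecedent–consequent pair, i.e. a double period.
Phrase 3 begins with different material from phrase 1, making it contrasting.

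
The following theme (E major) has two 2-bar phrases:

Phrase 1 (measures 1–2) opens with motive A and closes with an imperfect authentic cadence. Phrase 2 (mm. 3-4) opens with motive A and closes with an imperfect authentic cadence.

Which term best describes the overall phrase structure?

Both phrases have the same opening (A) and the same cadence (imperfect authentic cadence): the second is a restatement, not a consequent, so this is a repeated phrase rather than a period.

repeated phrase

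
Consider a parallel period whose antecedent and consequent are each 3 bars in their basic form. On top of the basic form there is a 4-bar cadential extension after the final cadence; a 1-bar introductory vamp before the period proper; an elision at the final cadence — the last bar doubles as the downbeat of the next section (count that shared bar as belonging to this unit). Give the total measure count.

11 measures

Basic parallel period: 3 + 3 = 6 bars.
6 (basic form) + 4 (cadential extension) + 1 (introduction) = 11.
The elision shares a bar with the next section but does not change this unit's count.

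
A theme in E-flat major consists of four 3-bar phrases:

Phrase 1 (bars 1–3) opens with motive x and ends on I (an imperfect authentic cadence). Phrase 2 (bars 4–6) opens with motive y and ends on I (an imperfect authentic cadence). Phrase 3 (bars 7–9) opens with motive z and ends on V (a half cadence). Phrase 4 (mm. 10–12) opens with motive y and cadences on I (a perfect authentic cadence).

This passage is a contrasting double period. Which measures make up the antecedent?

measures 1–6

In a double period the four phrases pair into a large antecedent (phrases 1–2, ending imperfect authentic cadence) and a large consequent (phrases 3–4, ending perfect authentic cadence). The antecedent spans measures 1–6.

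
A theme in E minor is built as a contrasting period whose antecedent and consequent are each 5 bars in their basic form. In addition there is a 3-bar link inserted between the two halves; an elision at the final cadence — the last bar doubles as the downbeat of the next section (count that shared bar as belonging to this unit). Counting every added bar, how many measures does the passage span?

13 measures

Basic contrasting period: 5 + 5 = 10 bars.
10 (basic form) + 3 (link) = 13.
The elision shares a bar with the next section but does not change this unit's count.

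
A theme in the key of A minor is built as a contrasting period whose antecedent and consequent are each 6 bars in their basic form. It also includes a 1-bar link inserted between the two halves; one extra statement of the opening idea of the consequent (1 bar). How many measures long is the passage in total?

14 measures

Basic contrasting period: 6 + 6 = 12 bars.
12 (basic form) + 1 (link) + 1 (extra statement) = 14.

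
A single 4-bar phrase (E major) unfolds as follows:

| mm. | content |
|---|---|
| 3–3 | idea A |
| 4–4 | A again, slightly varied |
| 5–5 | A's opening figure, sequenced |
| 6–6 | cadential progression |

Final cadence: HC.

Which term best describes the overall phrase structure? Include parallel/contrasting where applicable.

Basic idea (measure 3) + its repetition (m. 4) form the presentation; fragmentation and cadence (mm. 5–6) form the continuation — the 4-bar whole is a sentence.

sentence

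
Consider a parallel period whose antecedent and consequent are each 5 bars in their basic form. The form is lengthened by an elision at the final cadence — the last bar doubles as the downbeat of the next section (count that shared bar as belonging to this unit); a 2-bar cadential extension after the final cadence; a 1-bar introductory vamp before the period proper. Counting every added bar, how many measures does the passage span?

13 measures

Basic parallel period: 5 + 5 = 10 bars.
10 (basic form) + 2 (cadential extension) + 1 (introduction) = 13.
The elision shares a bar with the next section but does not change this unit's count.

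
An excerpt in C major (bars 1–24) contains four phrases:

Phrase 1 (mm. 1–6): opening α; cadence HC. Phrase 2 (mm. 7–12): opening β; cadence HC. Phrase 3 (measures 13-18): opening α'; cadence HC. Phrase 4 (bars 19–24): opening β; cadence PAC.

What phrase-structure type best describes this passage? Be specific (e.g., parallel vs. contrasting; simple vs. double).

Four phrases in two halves: the first half (measures 1–12) ends with a half cadence, the second (mm. 13–24) with a perfect authentic cadence — a large antecedent–consequent pair, i.e. a double period.
Phrase 3 begins with the same material as phrase 1, making it parallel.

parallel double period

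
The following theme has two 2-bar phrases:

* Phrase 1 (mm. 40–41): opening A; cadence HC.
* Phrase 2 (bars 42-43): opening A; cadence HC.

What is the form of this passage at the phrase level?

Both phrases have the same opening (A) and the same cadence (half cadence): the second is a restatement, not a consequent, so this is a repeated phrase rather than a period.

repeated phrase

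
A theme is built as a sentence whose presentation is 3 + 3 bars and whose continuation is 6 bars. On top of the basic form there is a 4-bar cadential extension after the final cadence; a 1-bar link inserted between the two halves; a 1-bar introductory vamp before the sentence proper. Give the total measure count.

Basic sentence: 3 + 3 + 6 = 12 bars.
12 (basic form) + 4 (cadential extension) + 1 (link) + 1 (introduction) = 18.

18 measures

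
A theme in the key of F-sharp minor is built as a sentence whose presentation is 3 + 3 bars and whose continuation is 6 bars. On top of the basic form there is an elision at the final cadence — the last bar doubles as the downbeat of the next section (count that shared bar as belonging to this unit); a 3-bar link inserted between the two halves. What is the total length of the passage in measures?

15 measures

Basic sentence: 3 + 3 + 6 = 12 bars.
12 (basic form) + 3 (link) = 15.
The elision shares a bar with the next section but does not change this unit's count.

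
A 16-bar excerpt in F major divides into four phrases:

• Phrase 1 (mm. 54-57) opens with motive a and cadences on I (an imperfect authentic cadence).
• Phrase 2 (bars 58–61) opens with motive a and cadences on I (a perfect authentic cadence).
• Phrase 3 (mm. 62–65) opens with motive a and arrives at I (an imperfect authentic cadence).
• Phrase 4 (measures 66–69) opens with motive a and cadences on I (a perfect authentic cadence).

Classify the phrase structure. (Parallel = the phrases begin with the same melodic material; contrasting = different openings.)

repeated period

The cadence pattern IAC–PAC–IAC–PAC is weak–strong twice, and phrases 3–4 restate phrases 1–2: a period heard twice, not a double period (which would end weakly at phrase 2).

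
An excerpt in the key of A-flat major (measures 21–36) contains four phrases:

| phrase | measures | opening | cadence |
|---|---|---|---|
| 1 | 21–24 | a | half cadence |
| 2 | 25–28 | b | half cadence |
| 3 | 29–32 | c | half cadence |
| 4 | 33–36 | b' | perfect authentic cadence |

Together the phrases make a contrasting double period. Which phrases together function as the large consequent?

In a double period the first pair of phrases (ending half cadence) is the large antecedent and the second pair (ending perfect authentic cadence) is the large consequent; the consequent is phrases 3 and 4.

phrases 3 and 4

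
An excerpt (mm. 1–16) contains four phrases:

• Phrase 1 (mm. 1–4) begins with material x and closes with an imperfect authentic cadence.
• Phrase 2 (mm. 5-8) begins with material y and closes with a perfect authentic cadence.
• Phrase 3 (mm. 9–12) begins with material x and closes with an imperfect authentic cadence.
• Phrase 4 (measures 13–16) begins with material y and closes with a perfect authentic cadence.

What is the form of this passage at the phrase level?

repeated period

The cadence pattern IAC–PAC–IAC–PAC is weak–strong twice, and phrases 3–4 restate phrases 1–2: a period heard twice, not a double period (which would end weakly at phrase 2).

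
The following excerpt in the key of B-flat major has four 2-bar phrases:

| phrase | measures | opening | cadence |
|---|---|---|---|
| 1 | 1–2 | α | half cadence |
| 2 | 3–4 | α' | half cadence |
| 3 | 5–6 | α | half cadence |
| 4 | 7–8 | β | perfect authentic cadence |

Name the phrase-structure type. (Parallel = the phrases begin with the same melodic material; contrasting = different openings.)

Four phrases in two halves: the first half (measures 1–4) ends with a half cadence, the second (mm. 5–8) with a perfect authentic cadence — a large antecedent–consequent pair, i.e. a double period.
Phrase 3 begins with the same material as phrase 1, making it parallel.

parallel double period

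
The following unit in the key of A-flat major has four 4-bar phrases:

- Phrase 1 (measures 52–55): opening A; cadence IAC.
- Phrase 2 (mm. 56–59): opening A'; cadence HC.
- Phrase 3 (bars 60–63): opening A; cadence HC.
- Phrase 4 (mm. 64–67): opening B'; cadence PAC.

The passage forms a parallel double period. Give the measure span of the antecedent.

In a double period the first pair of phrases (ending half cadence) is the large antecedent and the second pair (ending perfect authentic cadence) is the large consequent; the antecedent is measures 52–59.

measures 52–59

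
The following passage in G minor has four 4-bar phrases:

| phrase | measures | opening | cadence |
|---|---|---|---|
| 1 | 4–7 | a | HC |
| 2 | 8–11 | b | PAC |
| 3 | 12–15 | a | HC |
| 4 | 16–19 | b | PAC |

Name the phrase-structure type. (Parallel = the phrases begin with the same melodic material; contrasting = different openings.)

repeated period

The cadence pattern HC–PAC–HC–PAC is weak–strong twice, and phrases 3–4 restate phrases 1–2: a period heard twice, not a double period (which would end weakly at phrase 2).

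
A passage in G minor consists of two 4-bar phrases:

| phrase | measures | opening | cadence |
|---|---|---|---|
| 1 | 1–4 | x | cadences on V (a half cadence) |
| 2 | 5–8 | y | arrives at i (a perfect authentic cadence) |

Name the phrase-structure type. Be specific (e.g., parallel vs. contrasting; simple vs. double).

contrasting period

Phrase 1 ends with a half cadence (weaker) and phrase 2 with a perfect authentic cadence (stronger): antecedent + consequent = a period.
The two phrases open with different material (x / y), so the period is contrasting.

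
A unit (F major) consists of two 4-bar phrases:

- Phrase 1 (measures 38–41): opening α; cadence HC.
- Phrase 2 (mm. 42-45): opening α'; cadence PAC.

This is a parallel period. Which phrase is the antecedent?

The phrase ending with the weaker cadence (half cadence) is the antecedent; the one ending more conclusively (perfect authentic cadence) is the consequent. The antecedent is phrase 1.

phrase 1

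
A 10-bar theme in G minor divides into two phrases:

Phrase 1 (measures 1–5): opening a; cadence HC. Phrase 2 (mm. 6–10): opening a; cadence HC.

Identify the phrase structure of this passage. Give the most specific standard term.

repeated phrase

Both phrases have the same opening (a) and the same cadence (half cadence): the second is a restatement, not a consequent, so this is a repeated phrase rather than a period.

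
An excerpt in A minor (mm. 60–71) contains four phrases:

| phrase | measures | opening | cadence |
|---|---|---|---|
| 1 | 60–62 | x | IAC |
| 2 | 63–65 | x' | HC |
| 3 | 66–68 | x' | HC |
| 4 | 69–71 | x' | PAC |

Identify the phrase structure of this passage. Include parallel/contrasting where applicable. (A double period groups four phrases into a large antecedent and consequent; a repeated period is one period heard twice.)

Four phrases in two halves: the first half (measures 60-65) ends with a half cadence, the second (mm. 66-71) with a perfect authentic cadence — a large antecedent–consequent pair, i.e. a double period.
Phrase 3 begins with the same material as phrase 1, making it parallel.

parallel double period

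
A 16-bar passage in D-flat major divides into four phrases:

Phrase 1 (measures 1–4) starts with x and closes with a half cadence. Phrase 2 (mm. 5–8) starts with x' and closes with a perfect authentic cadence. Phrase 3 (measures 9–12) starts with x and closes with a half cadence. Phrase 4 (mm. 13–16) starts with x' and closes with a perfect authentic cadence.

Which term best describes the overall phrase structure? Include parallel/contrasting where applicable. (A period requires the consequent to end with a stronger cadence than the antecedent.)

The cadence pattern HC–PAC–HC–PAC is weak–strong twice, and phrases 3–4 restate phrases 1–2: a period heard twice, not a double period (which would end weakly at phrase 2).

repeated period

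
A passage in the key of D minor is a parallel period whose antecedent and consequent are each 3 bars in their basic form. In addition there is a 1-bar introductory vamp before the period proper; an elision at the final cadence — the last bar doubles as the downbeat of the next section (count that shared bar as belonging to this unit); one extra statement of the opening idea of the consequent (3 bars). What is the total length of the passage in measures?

Basic parallel period: 3 + 3 = 6 bars.
6 (basic form) + 1 (introduction) + 3 (extra statement) = 10.
The elision shares a bar with the next section but does not change this unit's count.

10 measures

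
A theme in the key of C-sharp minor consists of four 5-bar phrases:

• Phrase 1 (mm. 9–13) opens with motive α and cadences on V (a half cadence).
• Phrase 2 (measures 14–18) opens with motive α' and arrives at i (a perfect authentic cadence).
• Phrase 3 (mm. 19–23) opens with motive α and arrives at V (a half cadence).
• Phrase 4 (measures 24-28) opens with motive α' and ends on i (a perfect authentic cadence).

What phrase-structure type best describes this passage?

repeated period

The cadence pattern HC–PAC–HC–PAC is weak–strong twice, and phrases 3–4 restate phrases 1–2: a period heard twice, not a double period (which would end weakly at phrase 2).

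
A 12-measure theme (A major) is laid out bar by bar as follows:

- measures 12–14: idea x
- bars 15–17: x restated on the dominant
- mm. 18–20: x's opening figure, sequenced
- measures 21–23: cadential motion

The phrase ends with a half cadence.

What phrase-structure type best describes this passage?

Basic idea (mm. 12-14) + its repetition (mm. 15-17) form the presentation; fragmentation and cadence (measures 18–23) form the continuation — the 12-bar whole is a sentence.

sentence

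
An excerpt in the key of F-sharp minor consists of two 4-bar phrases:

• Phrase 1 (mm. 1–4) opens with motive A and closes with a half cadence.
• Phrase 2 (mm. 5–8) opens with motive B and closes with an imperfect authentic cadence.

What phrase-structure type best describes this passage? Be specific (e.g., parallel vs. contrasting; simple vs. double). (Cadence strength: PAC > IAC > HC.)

contrasting period

Phrase 1 ends with a half cadence (weaker) and phrase 2 with an imperfect authentic cadence (stronger): antecedent + consequent = a period.
The two phrases open with different material (A / B), so the period is contrasting.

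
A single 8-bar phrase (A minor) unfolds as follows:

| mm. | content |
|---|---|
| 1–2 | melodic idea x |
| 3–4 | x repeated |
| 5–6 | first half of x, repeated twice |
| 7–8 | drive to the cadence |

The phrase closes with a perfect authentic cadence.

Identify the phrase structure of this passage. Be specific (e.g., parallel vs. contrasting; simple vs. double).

sentence

Basic idea (mm. 1-2) + its repetition (bars 3–4) form the presentation; fragmentation and cadence (measures 5–8) form the continuation — the 8-bar whole is a sentence.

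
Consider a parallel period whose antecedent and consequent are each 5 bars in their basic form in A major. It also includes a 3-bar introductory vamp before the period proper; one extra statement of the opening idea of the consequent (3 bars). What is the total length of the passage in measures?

16 measures

Basic parallel period: 5 + 5 = 10 bars.
10 (basic form) + 3 (introduction) + 3 (extra statement) = 16.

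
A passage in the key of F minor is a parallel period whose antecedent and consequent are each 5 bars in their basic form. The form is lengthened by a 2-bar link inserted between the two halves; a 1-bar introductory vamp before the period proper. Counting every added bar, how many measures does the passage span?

Basic parallel period: 5 + 5 = 10 bars.
10 (basic form) + 2 (link) + 1 (introduction) = 13.

13 measures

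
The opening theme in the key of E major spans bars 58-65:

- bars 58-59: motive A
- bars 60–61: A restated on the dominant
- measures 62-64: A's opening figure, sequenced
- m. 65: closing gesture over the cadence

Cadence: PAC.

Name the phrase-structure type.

sentence

Basic idea (measures 58–59) + its repetition (measures 60–61) form the presentation; fragmentation and cadence (mm. 62-65) form the continuation — the 8-bar whole is a sentence.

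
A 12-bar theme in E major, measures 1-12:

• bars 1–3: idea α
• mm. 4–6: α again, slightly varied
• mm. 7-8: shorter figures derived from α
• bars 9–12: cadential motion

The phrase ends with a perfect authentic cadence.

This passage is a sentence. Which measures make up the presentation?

The presentation of a sentence is the basic idea (mm. 1–3) plus its repetition (measures 4–6); the presentation is therefore measures 1-6.

measures 1–6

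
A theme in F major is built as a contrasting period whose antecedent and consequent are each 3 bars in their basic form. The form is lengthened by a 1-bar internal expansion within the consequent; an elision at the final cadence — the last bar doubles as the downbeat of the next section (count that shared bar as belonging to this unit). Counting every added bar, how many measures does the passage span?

7 measures

Basic contrasting period: 3 + 3 = 6 bars.
6 (basic form) + 1 (internal expansion) = 7.
The elision shares a bar with the next section but does not change this unit's count.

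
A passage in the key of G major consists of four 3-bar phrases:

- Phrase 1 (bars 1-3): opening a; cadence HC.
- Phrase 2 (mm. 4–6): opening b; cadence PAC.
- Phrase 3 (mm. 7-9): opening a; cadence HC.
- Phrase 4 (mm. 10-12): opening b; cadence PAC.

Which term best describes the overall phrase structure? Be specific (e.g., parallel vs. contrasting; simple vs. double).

The cadence pattern HC–PAC–HC–PAC is weak–strong twice, and phrases 3–4 restate phrases 1–2: a period heard twice, not a double period (which would end weakly at phrase 2).

repeated period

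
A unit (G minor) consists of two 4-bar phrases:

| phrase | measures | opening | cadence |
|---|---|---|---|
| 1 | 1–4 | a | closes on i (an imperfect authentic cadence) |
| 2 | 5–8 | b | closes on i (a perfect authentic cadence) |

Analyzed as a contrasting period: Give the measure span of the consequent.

The antecedent is the phrase ending with the weaker cadence (imperfect authentic cadence, phrase 1) and the consequent the one ending more conclusively (perfect authentic cadence, phrase 2); the consequent is mm. 5-8.

measures 5–8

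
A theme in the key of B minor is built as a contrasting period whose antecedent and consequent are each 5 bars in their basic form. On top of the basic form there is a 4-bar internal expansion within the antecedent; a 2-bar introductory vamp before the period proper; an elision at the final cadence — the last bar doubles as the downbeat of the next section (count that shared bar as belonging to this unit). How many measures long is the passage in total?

Basic contrasting period: 5 + 5 = 10 bars.
10 (basic form) + 4 (internal expansion) + 2 (introduction) = 16.
The elision shares a bar with the next section but does not change this unit's count.

16 measures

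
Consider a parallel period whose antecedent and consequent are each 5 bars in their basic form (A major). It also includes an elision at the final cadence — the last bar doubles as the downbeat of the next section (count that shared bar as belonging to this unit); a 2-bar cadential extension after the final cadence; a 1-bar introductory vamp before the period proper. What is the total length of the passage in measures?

13 measures

Basic parallel period: 5 + 5 = 10 bars.
10 (basic form) + 2 (cadential extension) + 1 (introduction) = 13.
The elision shares a bar with the next section but does not change this unit's count.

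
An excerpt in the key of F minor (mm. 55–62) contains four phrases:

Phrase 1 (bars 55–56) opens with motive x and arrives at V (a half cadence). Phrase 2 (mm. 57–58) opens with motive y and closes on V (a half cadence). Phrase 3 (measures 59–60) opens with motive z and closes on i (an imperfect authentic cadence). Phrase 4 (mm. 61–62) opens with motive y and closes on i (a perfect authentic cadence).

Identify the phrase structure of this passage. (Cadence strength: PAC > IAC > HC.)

contrasting double period

Four phrases in two halves: the first half (measures 55–58) ends with a half cadence, the second (mm. 59-62) with a perfect authentic cadence — a large antecedent–consequent pair, i.e. a double period.
Phrase 3 begins with different material from phrase 1, making it contrasting.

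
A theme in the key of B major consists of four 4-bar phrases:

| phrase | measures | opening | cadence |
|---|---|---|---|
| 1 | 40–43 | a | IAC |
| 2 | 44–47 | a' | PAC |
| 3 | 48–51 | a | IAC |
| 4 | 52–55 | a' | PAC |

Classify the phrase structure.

repeated period

The cadence pattern IAC–PAC–IAC–PAC is weak–strong twice, and phrases 3–4 restate phrases 1–2: a period heard twice, not a double period (which would end weakly at phrase 2).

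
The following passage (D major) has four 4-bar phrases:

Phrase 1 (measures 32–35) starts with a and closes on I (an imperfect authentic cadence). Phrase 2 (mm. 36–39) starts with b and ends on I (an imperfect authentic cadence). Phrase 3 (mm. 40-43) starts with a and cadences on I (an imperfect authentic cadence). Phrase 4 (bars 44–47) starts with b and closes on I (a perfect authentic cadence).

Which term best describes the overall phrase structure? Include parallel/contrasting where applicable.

parallel double period

Four phrases in two halves: the first half (mm. 32–39) ends with an imperfect authentic cadence, the second (bars 40–47) with a perfect authentic cadence — a large antecedent–consequent pair, i.e. a double period.
Phrase 3 begins with the same material as phrase 1, making it parallel.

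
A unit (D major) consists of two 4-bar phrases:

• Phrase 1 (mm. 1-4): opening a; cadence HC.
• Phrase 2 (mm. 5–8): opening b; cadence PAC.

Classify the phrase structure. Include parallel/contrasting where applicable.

contrasting period

Phrase 1 ends with a half cadence (weaker) and phrase 2 with a perfect authentic cadence (stronger): antecedent + consequent = a period.
The two phrases open with different material (a / b), so the period is contrasting.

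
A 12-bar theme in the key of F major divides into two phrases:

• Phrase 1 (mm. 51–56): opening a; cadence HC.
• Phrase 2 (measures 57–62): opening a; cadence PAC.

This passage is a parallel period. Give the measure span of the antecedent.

measures 51–56

The antecedent is the phrase ending with the weaker cadence (half cadence, phrase 1) and the consequent the one ending more conclusively (perfect authentic cadence, phrase 2); the antecedent is mm. 51–56.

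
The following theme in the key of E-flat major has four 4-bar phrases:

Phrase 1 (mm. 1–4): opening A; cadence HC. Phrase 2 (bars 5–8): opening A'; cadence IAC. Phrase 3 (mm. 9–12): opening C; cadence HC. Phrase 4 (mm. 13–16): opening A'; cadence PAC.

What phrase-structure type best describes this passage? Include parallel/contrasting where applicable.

contrasting double period

Four phrases in two halves: the first half (mm. 1–8) ends with an imperfect authentic cadence, the second (mm. 9-16) with a perfect authentic cadence — a large antecedent–consequent pair, i.e. a double period.
Phrase 3 begins with different material from phrase 1, making it contrasting.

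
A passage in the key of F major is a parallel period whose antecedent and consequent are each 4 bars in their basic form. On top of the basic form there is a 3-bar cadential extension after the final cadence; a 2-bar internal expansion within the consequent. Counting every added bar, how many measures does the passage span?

13 measures

Basic parallel period: 4 + 4 = 8 bars.
8 (basic form) + 3 (cadential extension) + 2 (internal expansion) = 13.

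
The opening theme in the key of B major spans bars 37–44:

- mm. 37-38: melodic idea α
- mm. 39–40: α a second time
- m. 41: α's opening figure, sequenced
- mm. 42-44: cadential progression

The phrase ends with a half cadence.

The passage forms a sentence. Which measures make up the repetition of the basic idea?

The presentation of a sentence is the basic idea (mm. 37-38) plus its repetition (mm. 39–40); the repetition of the basic idea is therefore mm. 39-40.

measures 39–40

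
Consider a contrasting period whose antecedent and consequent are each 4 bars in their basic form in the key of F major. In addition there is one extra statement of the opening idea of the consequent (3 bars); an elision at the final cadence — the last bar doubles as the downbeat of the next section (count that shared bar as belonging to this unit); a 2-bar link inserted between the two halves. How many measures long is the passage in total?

Basic contrasting period: 4 + 4 = 8 bars.
8 (basic form) + 3 (extra statement) + 2 (link) = 13.
The elision shares a bar with the next section but does not change this unit's count.

13 measures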